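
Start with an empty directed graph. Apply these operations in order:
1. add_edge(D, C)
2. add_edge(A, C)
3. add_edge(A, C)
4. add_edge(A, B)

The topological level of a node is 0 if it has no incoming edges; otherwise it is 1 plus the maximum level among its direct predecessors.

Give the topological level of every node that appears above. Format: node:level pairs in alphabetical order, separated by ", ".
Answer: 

Op 1: add_edge(D, C). Edges now: 1
Op 2: add_edge(A, C). Edges now: 2
Op 3: add_edge(A, C) (duplicate, no change). Edges now: 2
Op 4: add_edge(A, B). Edges now: 3
Compute levels (Kahn BFS):
  sources (in-degree 0): A, D
  process A: level=0
    A->B: in-degree(B)=0, level(B)=1, enqueue
    A->C: in-degree(C)=1, level(C)>=1
  process D: level=0
    D->C: in-degree(C)=0, level(C)=1, enqueue
  process B: level=1
  process C: level=1
All levels: A:0, B:1, C:1, D:0

Answer: A:0, B:1, C:1, D:0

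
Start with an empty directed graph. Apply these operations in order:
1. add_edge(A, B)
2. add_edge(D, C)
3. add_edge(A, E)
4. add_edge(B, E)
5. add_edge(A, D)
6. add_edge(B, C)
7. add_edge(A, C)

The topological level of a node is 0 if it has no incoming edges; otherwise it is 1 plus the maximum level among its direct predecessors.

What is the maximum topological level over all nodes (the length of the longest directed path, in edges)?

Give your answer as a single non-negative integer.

Answer: 2

Derivation:
Op 1: add_edge(A, B). Edges now: 1
Op 2: add_edge(D, C). Edges now: 2
Op 3: add_edge(A, E). Edges now: 3
Op 4: add_edge(B, E). Edges now: 4
Op 5: add_edge(A, D). Edges now: 5
Op 6: add_edge(B, C). Edges now: 6
Op 7: add_edge(A, C). Edges now: 7
Compute levels (Kahn BFS):
  sources (in-degree 0): A
  process A: level=0
    A->B: in-degree(B)=0, level(B)=1, enqueue
    A->C: in-degree(C)=2, level(C)>=1
    A->D: in-degree(D)=0, level(D)=1, enqueue
    A->E: in-degree(E)=1, level(E)>=1
  process B: level=1
    B->C: in-degree(C)=1, level(C)>=2
    B->E: in-degree(E)=0, level(E)=2, enqueue
  process D: level=1
    D->C: in-degree(C)=0, level(C)=2, enqueue
  process E: level=2
  process C: level=2
All levels: A:0, B:1, C:2, D:1, E:2
max level = 2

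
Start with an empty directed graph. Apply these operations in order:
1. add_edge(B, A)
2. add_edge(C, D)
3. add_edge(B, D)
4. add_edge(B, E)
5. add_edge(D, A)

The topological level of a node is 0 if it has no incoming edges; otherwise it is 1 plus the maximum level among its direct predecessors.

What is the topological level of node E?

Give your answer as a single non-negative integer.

Op 1: add_edge(B, A). Edges now: 1
Op 2: add_edge(C, D). Edges now: 2
Op 3: add_edge(B, D). Edges now: 3
Op 4: add_edge(B, E). Edges now: 4
Op 5: add_edge(D, A). Edges now: 5
Compute levels (Kahn BFS):
  sources (in-degree 0): B, C
  process B: level=0
    B->A: in-degree(A)=1, level(A)>=1
    B->D: in-degree(D)=1, level(D)>=1
    B->E: in-degree(E)=0, level(E)=1, enqueue
  process C: level=0
    C->D: in-degree(D)=0, level(D)=1, enqueue
  process E: level=1
  process D: level=1
    D->A: in-degree(A)=0, level(A)=2, enqueue
  process A: level=2
All levels: A:2, B:0, C:0, D:1, E:1
level(E) = 1

Answer: 1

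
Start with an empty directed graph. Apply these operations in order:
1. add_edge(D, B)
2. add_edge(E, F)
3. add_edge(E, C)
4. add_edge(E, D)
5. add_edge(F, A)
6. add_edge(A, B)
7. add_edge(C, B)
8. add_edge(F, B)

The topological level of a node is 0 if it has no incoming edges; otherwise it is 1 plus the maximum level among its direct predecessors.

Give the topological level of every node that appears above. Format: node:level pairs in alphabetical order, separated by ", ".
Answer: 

Op 1: add_edge(D, B). Edges now: 1
Op 2: add_edge(E, F). Edges now: 2
Op 3: add_edge(E, C). Edges now: 3
Op 4: add_edge(E, D). Edges now: 4
Op 5: add_edge(F, A). Edges now: 5
Op 6: add_edge(A, B). Edges now: 6
Op 7: add_edge(C, B). Edges now: 7
Op 8: add_edge(F, B). Edges now: 8
Compute levels (Kahn BFS):
  sources (in-degree 0): E
  process E: level=0
    E->C: in-degree(C)=0, level(C)=1, enqueue
    E->D: in-degree(D)=0, level(D)=1, enqueue
    E->F: in-degree(F)=0, level(F)=1, enqueue
  process C: level=1
    C->B: in-degree(B)=3, level(B)>=2
  process D: level=1
    D->B: in-degree(B)=2, level(B)>=2
  process F: level=1
    F->A: in-degree(A)=0, level(A)=2, enqueue
    F->B: in-degree(B)=1, level(B)>=2
  process A: level=2
    A->B: in-degree(B)=0, level(B)=3, enqueue
  process B: level=3
All levels: A:2, B:3, C:1, D:1, E:0, F:1

Answer: A:2, B:3, C:1, D:1, E:0, F:1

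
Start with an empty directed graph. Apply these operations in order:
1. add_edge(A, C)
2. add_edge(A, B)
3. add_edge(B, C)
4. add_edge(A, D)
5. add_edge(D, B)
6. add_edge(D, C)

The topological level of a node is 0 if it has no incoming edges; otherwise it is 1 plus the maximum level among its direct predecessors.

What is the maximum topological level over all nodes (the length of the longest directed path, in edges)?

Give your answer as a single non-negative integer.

Answer: 3

Derivation:
Op 1: add_edge(A, C). Edges now: 1
Op 2: add_edge(A, B). Edges now: 2
Op 3: add_edge(B, C). Edges now: 3
Op 4: add_edge(A, D). Edges now: 4
Op 5: add_edge(D, B). Edges now: 5
Op 6: add_edge(D, C). Edges now: 6
Compute levels (Kahn BFS):
  sources (in-degree 0): A
  process A: level=0
    A->B: in-degree(B)=1, level(B)>=1
    A->C: in-degree(C)=2, level(C)>=1
    A->D: in-degree(D)=0, level(D)=1, enqueue
  process D: level=1
    D->B: in-degree(B)=0, level(B)=2, enqueue
    D->C: in-degree(C)=1, level(C)>=2
  process B: level=2
    B->C: in-degree(C)=0, level(C)=3, enqueue
  process C: level=3
All levels: A:0, B:2, C:3, D:1
max level = 3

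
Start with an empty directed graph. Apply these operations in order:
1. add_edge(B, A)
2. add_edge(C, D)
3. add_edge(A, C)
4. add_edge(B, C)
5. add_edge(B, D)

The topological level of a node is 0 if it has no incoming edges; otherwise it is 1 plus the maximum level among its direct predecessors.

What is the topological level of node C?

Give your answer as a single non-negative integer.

Op 1: add_edge(B, A). Edges now: 1
Op 2: add_edge(C, D). Edges now: 2
Op 3: add_edge(A, C). Edges now: 3
Op 4: add_edge(B, C). Edges now: 4
Op 5: add_edge(B, D). Edges now: 5
Compute levels (Kahn BFS):
  sources (in-degree 0): B
  process B: level=0
    B->A: in-degree(A)=0, level(A)=1, enqueue
    B->C: in-degree(C)=1, level(C)>=1
    B->D: in-degree(D)=1, level(D)>=1
  process A: level=1
    A->C: in-degree(C)=0, level(C)=2, enqueue
  process C: level=2
    C->D: in-degree(D)=0, level(D)=3, enqueue
  process D: level=3
All levels: A:1, B:0, C:2, D:3
level(C) = 2

Answer: 2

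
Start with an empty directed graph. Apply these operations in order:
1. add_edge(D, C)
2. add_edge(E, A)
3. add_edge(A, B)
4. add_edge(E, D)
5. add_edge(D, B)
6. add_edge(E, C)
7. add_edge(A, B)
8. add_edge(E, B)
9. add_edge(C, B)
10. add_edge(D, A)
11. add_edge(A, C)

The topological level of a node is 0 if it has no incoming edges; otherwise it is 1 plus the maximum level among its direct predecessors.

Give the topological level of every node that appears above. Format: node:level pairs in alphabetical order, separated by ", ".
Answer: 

Op 1: add_edge(D, C). Edges now: 1
Op 2: add_edge(E, A). Edges now: 2
Op 3: add_edge(A, B). Edges now: 3
Op 4: add_edge(E, D). Edges now: 4
Op 5: add_edge(D, B). Edges now: 5
Op 6: add_edge(E, C). Edges now: 6
Op 7: add_edge(A, B) (duplicate, no change). Edges now: 6
Op 8: add_edge(E, B). Edges now: 7
Op 9: add_edge(C, B). Edges now: 8
Op 10: add_edge(D, A). Edges now: 9
Op 11: add_edge(A, C). Edges now: 10
Compute levels (Kahn BFS):
  sources (in-degree 0): E
  process E: level=0
    E->A: in-degree(A)=1, level(A)>=1
    E->B: in-degree(B)=3, level(B)>=1
    E->C: in-degree(C)=2, level(C)>=1
    E->D: in-degree(D)=0, level(D)=1, enqueue
  process D: level=1
    D->A: in-degree(A)=0, level(A)=2, enqueue
    D->B: in-degree(B)=2, level(B)>=2
    D->C: in-degree(C)=1, level(C)>=2
  process A: level=2
    A->B: in-degree(B)=1, level(B)>=3
    A->C: in-degree(C)=0, level(C)=3, enqueue
  process C: level=3
    C->B: in-degree(B)=0, level(B)=4, enqueue
  process B: level=4
All levels: A:2, B:4, C:3, D:1, E:0

Answer: A:2, B:4, C:3, D:1, E:0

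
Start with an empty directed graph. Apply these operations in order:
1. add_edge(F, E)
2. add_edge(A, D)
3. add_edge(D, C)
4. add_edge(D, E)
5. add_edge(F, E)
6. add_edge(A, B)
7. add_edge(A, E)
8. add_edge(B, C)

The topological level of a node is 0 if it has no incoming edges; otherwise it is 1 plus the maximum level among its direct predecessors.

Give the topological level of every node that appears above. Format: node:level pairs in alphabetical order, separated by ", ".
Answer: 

Answer: A:0, B:1, C:2, D:1, E:2, F:0

Derivation:
Op 1: add_edge(F, E). Edges now: 1
Op 2: add_edge(A, D). Edges now: 2
Op 3: add_edge(D, C). Edges now: 3
Op 4: add_edge(D, E). Edges now: 4
Op 5: add_edge(F, E) (duplicate, no change). Edges now: 4
Op 6: add_edge(A, B). Edges now: 5
Op 7: add_edge(A, E). Edges now: 6
Op 8: add_edge(B, C). Edges now: 7
Compute levels (Kahn BFS):
  sources (in-degree 0): A, F
  process A: level=0
    A->B: in-degree(B)=0, level(B)=1, enqueue
    A->D: in-degree(D)=0, level(D)=1, enqueue
    A->E: in-degree(E)=2, level(E)>=1
  process F: level=0
    F->E: in-degree(E)=1, level(E)>=1
  process B: level=1
    B->C: in-degree(C)=1, level(C)>=2
  process D: level=1
    D->C: in-degree(C)=0, level(C)=2, enqueue
    D->E: in-degree(E)=0, level(E)=2, enqueue
  process C: level=2
  process E: level=2
All levels: A:0, B:1, C:2, D:1, E:2, F:0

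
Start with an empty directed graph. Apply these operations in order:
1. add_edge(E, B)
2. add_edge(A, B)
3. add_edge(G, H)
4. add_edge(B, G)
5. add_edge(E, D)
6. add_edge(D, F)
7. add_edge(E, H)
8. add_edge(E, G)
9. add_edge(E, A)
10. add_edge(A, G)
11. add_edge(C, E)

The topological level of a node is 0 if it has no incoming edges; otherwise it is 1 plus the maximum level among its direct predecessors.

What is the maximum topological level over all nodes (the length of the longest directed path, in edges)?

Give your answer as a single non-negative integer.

Answer: 5

Derivation:
Op 1: add_edge(E, B). Edges now: 1
Op 2: add_edge(A, B). Edges now: 2
Op 3: add_edge(G, H). Edges now: 3
Op 4: add_edge(B, G). Edges now: 4
Op 5: add_edge(E, D). Edges now: 5
Op 6: add_edge(D, F). Edges now: 6
Op 7: add_edge(E, H). Edges now: 7
Op 8: add_edge(E, G). Edges now: 8
Op 9: add_edge(E, A). Edges now: 9
Op 10: add_edge(A, G). Edges now: 10
Op 11: add_edge(C, E). Edges now: 11
Compute levels (Kahn BFS):
  sources (in-degree 0): C
  process C: level=0
    C->E: in-degree(E)=0, level(E)=1, enqueue
  process E: level=1
    E->A: in-degree(A)=0, level(A)=2, enqueue
    E->B: in-degree(B)=1, level(B)>=2
    E->D: in-degree(D)=0, level(D)=2, enqueue
    E->G: in-degree(G)=2, level(G)>=2
    E->H: in-degree(H)=1, level(H)>=2
  process A: level=2
    A->B: in-degree(B)=0, level(B)=3, enqueue
    A->G: in-degree(G)=1, level(G)>=3
  process D: level=2
    D->F: in-degree(F)=0, level(F)=3, enqueue
  process B: level=3
    B->G: in-degree(G)=0, level(G)=4, enqueue
  process F: level=3
  process G: level=4
    G->H: in-degree(H)=0, level(H)=5, enqueue
  process H: level=5
All levels: A:2, B:3, C:0, D:2, E:1, F:3, G:4, H:5
max level = 5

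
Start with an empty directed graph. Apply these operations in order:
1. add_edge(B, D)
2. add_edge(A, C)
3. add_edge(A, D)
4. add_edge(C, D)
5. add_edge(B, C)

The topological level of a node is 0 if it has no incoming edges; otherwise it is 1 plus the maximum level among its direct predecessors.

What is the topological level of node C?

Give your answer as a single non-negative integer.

Answer: 1

Derivation:
Op 1: add_edge(B, D). Edges now: 1
Op 2: add_edge(A, C). Edges now: 2
Op 3: add_edge(A, D). Edges now: 3
Op 4: add_edge(C, D). Edges now: 4
Op 5: add_edge(B, C). Edges now: 5
Compute levels (Kahn BFS):
  sources (in-degree 0): A, B
  process A: level=0
    A->C: in-degree(C)=1, level(C)>=1
    A->D: in-degree(D)=2, level(D)>=1
  process B: level=0
    B->C: in-degree(C)=0, level(C)=1, enqueue
    B->D: in-degree(D)=1, level(D)>=1
  process C: level=1
    C->D: in-degree(D)=0, level(D)=2, enqueue
  process D: level=2
All levels: A:0, B:0, C:1, D:2
level(C) = 1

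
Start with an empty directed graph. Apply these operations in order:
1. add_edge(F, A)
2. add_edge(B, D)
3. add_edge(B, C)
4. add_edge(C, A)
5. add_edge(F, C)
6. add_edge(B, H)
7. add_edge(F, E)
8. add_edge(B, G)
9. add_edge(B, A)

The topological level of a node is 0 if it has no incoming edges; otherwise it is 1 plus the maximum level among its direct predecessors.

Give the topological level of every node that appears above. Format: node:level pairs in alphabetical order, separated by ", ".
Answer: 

Answer: A:2, B:0, C:1, D:1, E:1, F:0, G:1, H:1

Derivation:
Op 1: add_edge(F, A). Edges now: 1
Op 2: add_edge(B, D). Edges now: 2
Op 3: add_edge(B, C). Edges now: 3
Op 4: add_edge(C, A). Edges now: 4
Op 5: add_edge(F, C). Edges now: 5
Op 6: add_edge(B, H). Edges now: 6
Op 7: add_edge(F, E). Edges now: 7
Op 8: add_edge(B, G). Edges now: 8
Op 9: add_edge(B, A). Edges now: 9
Compute levels (Kahn BFS):
  sources (in-degree 0): B, F
  process B: level=0
    B->A: in-degree(A)=2, level(A)>=1
    B->C: in-degree(C)=1, level(C)>=1
    B->D: in-degree(D)=0, level(D)=1, enqueue
    B->G: in-degree(G)=0, level(G)=1, enqueue
    B->H: in-degree(H)=0, level(H)=1, enqueue
  process F: level=0
    F->A: in-degree(A)=1, level(A)>=1
    F->C: in-degree(C)=0, level(C)=1, enqueue
    F->E: in-degree(E)=0, level(E)=1, enqueue
  process D: level=1
  process G: level=1
  process H: level=1
  process C: level=1
    C->A: in-degree(A)=0, level(A)=2, enqueue
  process E: level=1
  process A: level=2
All levels: A:2, B:0, C:1, D:1, E:1, F:0, G:1, H:1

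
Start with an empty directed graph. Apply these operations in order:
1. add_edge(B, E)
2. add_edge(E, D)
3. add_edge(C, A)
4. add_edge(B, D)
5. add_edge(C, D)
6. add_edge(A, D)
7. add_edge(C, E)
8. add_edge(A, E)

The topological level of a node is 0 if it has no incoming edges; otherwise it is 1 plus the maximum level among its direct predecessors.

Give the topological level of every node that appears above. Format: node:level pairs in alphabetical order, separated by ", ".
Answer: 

Answer: A:1, B:0, C:0, D:3, E:2

Derivation:
Op 1: add_edge(B, E). Edges now: 1
Op 2: add_edge(E, D). Edges now: 2
Op 3: add_edge(C, A). Edges now: 3
Op 4: add_edge(B, D). Edges now: 4
Op 5: add_edge(C, D). Edges now: 5
Op 6: add_edge(A, D). Edges now: 6
Op 7: add_edge(C, E). Edges now: 7
Op 8: add_edge(A, E). Edges now: 8
Compute levels (Kahn BFS):
  sources (in-degree 0): B, C
  process B: level=0
    B->D: in-degree(D)=3, level(D)>=1
    B->E: in-degree(E)=2, level(E)>=1
  process C: level=0
    C->A: in-degree(A)=0, level(A)=1, enqueue
    C->D: in-degree(D)=2, level(D)>=1
    C->E: in-degree(E)=1, level(E)>=1
  process A: level=1
    A->D: in-degree(D)=1, level(D)>=2
    A->E: in-degree(E)=0, level(E)=2, enqueue
  process E: level=2
    E->D: in-degree(D)=0, level(D)=3, enqueue
  process D: level=3
All levels: A:1, B:0, C:0, D:3, E:2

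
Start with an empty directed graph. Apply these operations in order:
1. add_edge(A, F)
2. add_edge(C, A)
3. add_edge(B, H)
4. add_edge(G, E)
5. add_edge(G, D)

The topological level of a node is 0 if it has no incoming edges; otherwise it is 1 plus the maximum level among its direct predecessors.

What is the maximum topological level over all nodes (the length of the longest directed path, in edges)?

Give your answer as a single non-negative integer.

Answer: 2

Derivation:
Op 1: add_edge(A, F). Edges now: 1
Op 2: add_edge(C, A). Edges now: 2
Op 3: add_edge(B, H). Edges now: 3
Op 4: add_edge(G, E). Edges now: 4
Op 5: add_edge(G, D). Edges now: 5
Compute levels (Kahn BFS):
  sources (in-degree 0): B, C, G
  process B: level=0
    B->H: in-degree(H)=0, level(H)=1, enqueue
  process C: level=0
    C->A: in-degree(A)=0, level(A)=1, enqueue
  process G: level=0
    G->D: in-degree(D)=0, level(D)=1, enqueue
    G->E: in-degree(E)=0, level(E)=1, enqueue
  process H: level=1
  process A: level=1
    A->F: in-degree(F)=0, level(F)=2, enqueue
  process D: level=1
  process E: level=1
  process F: level=2
All levels: A:1, B:0, C:0, D:1, E:1, F:2, G:0, H:1
max level = 2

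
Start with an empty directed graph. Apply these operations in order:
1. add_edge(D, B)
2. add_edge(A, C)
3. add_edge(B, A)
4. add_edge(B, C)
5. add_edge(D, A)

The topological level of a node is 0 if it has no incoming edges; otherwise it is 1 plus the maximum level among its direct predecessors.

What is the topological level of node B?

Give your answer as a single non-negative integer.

Answer: 1

Derivation:
Op 1: add_edge(D, B). Edges now: 1
Op 2: add_edge(A, C). Edges now: 2
Op 3: add_edge(B, A). Edges now: 3
Op 4: add_edge(B, C). Edges now: 4
Op 5: add_edge(D, A). Edges now: 5
Compute levels (Kahn BFS):
  sources (in-degree 0): D
  process D: level=0
    D->A: in-degree(A)=1, level(A)>=1
    D->B: in-degree(B)=0, level(B)=1, enqueue
  process B: level=1
    B->A: in-degree(A)=0, level(A)=2, enqueue
    B->C: in-degree(C)=1, level(C)>=2
  process A: level=2
    A->C: in-degree(C)=0, level(C)=3, enqueue
  process C: level=3
All levels: A:2, B:1, C:3, D:0
level(B) = 1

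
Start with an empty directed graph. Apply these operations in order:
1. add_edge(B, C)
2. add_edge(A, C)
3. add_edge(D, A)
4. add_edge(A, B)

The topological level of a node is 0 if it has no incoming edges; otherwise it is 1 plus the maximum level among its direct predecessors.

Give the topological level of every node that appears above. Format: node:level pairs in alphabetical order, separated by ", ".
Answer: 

Answer: A:1, B:2, C:3, D:0

Derivation:
Op 1: add_edge(B, C). Edges now: 1
Op 2: add_edge(A, C). Edges now: 2
Op 3: add_edge(D, A). Edges now: 3
Op 4: add_edge(A, B). Edges now: 4
Compute levels (Kahn BFS):
  sources (in-degree 0): D
  process D: level=0
    D->A: in-degree(A)=0, level(A)=1, enqueue
  process A: level=1
    A->B: in-degree(B)=0, level(B)=2, enqueue
    A->C: in-degree(C)=1, level(C)>=2
  process B: level=2
    B->C: in-degree(C)=0, level(C)=3, enqueue
  process C: level=3
All levels: A:1, B:2, C:3, D:0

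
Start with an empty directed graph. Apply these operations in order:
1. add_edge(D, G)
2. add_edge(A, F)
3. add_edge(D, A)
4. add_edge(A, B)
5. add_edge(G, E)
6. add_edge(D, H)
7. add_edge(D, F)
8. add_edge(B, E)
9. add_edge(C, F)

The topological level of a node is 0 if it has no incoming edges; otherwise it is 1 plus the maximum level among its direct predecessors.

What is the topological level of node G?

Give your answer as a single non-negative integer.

Answer: 1

Derivation:
Op 1: add_edge(D, G). Edges now: 1
Op 2: add_edge(A, F). Edges now: 2
Op 3: add_edge(D, A). Edges now: 3
Op 4: add_edge(A, B). Edges now: 4
Op 5: add_edge(G, E). Edges now: 5
Op 6: add_edge(D, H). Edges now: 6
Op 7: add_edge(D, F). Edges now: 7
Op 8: add_edge(B, E). Edges now: 8
Op 9: add_edge(C, F). Edges now: 9
Compute levels (Kahn BFS):
  sources (in-degree 0): C, D
  process C: level=0
    C->F: in-degree(F)=2, level(F)>=1
  process D: level=0
    D->A: in-degree(A)=0, level(A)=1, enqueue
    D->F: in-degree(F)=1, level(F)>=1
    D->G: in-degree(G)=0, level(G)=1, enqueue
    D->H: in-degree(H)=0, level(H)=1, enqueue
  process A: level=1
    A->B: in-degree(B)=0, level(B)=2, enqueue
    A->F: in-degree(F)=0, level(F)=2, enqueue
  process G: level=1
    G->E: in-degree(E)=1, level(E)>=2
  process H: level=1
  process B: level=2
    B->E: in-degree(E)=0, level(E)=3, enqueue
  process F: level=2
  process E: level=3
All levels: A:1, B:2, C:0, D:0, E:3, F:2, G:1, H:1
level(G) = 1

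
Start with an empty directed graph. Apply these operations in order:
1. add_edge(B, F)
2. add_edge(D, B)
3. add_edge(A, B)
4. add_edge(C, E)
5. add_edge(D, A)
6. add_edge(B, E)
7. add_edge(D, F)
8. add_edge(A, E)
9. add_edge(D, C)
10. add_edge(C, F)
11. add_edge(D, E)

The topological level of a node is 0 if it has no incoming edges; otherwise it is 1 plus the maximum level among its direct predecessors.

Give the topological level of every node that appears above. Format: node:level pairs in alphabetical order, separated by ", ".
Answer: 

Op 1: add_edge(B, F). Edges now: 1
Op 2: add_edge(D, B). Edges now: 2
Op 3: add_edge(A, B). Edges now: 3
Op 4: add_edge(C, E). Edges now: 4
Op 5: add_edge(D, A). Edges now: 5
Op 6: add_edge(B, E). Edges now: 6
Op 7: add_edge(D, F). Edges now: 7
Op 8: add_edge(A, E). Edges now: 8
Op 9: add_edge(D, C). Edges now: 9
Op 10: add_edge(C, F). Edges now: 10
Op 11: add_edge(D, E). Edges now: 11
Compute levels (Kahn BFS):
  sources (in-degree 0): D
  process D: level=0
    D->A: in-degree(A)=0, level(A)=1, enqueue
    D->B: in-degree(B)=1, level(B)>=1
    D->C: in-degree(C)=0, level(C)=1, enqueue
    D->E: in-degree(E)=3, level(E)>=1
    D->F: in-degree(F)=2, level(F)>=1
  process A: level=1
    A->B: in-degree(B)=0, level(B)=2, enqueue
    A->E: in-degree(E)=2, level(E)>=2
  process C: level=1
    C->E: in-degree(E)=1, level(E)>=2
    C->F: in-degree(F)=1, level(F)>=2
  process B: level=2
    B->E: in-degree(E)=0, level(E)=3, enqueue
    B->F: in-degree(F)=0, level(F)=3, enqueue
  process E: level=3
  process F: level=3
All levels: A:1, B:2, C:1, D:0, E:3, F:3

Answer: A:1, B:2, C:1, D:0, E:3, F:3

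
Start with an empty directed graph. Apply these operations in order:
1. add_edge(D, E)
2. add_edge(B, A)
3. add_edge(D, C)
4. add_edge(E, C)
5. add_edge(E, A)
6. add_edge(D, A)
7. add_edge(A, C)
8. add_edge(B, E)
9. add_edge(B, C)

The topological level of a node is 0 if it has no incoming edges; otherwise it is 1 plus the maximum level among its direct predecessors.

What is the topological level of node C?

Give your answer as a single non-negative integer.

Answer: 3

Derivation:
Op 1: add_edge(D, E). Edges now: 1
Op 2: add_edge(B, A). Edges now: 2
Op 3: add_edge(D, C). Edges now: 3
Op 4: add_edge(E, C). Edges now: 4
Op 5: add_edge(E, A). Edges now: 5
Op 6: add_edge(D, A). Edges now: 6
Op 7: add_edge(A, C). Edges now: 7
Op 8: add_edge(B, E). Edges now: 8
Op 9: add_edge(B, C). Edges now: 9
Compute levels (Kahn BFS):
  sources (in-degree 0): B, D
  process B: level=0
    B->A: in-degree(A)=2, level(A)>=1
    B->C: in-degree(C)=3, level(C)>=1
    B->E: in-degree(E)=1, level(E)>=1
  process D: level=0
    D->A: in-degree(A)=1, level(A)>=1
    D->C: in-degree(C)=2, level(C)>=1
    D->E: in-degree(E)=0, level(E)=1, enqueue
  process E: level=1
    E->A: in-degree(A)=0, level(A)=2, enqueue
    E->C: in-degree(C)=1, level(C)>=2
  process A: level=2
    A->C: in-degree(C)=0, level(C)=3, enqueue
  process C: level=3
All levels: A:2, B:0, C:3, D:0, E:1
level(C) = 3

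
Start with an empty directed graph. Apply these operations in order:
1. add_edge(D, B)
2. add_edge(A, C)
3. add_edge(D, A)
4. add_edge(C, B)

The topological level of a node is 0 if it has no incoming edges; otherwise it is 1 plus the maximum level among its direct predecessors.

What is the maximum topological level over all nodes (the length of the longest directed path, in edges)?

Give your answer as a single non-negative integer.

Answer: 3

Derivation:
Op 1: add_edge(D, B). Edges now: 1
Op 2: add_edge(A, C). Edges now: 2
Op 3: add_edge(D, A). Edges now: 3
Op 4: add_edge(C, B). Edges now: 4
Compute levels (Kahn BFS):
  sources (in-degree 0): D
  process D: level=0
    D->A: in-degree(A)=0, level(A)=1, enqueue
    D->B: in-degree(B)=1, level(B)>=1
  process A: level=1
    A->C: in-degree(C)=0, level(C)=2, enqueue
  process C: level=2
    C->B: in-degree(B)=0, level(B)=3, enqueue
  process B: level=3
All levels: A:1, B:3, C:2, D:0
max level = 3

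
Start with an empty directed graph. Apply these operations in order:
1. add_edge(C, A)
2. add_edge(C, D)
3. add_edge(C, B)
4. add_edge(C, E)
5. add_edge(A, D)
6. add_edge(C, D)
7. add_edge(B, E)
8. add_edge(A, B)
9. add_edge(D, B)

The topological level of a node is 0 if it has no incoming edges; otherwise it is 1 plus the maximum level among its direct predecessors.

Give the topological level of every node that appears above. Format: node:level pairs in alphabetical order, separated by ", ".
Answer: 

Answer: A:1, B:3, C:0, D:2, E:4

Derivation:
Op 1: add_edge(C, A). Edges now: 1
Op 2: add_edge(C, D). Edges now: 2
Op 3: add_edge(C, B). Edges now: 3
Op 4: add_edge(C, E). Edges now: 4
Op 5: add_edge(A, D). Edges now: 5
Op 6: add_edge(C, D) (duplicate, no change). Edges now: 5
Op 7: add_edge(B, E). Edges now: 6
Op 8: add_edge(A, B). Edges now: 7
Op 9: add_edge(D, B). Edges now: 8
Compute levels (Kahn BFS):
  sources (in-degree 0): C
  process C: level=0
    C->A: in-degree(A)=0, level(A)=1, enqueue
    C->B: in-degree(B)=2, level(B)>=1
    C->D: in-degree(D)=1, level(D)>=1
    C->E: in-degree(E)=1, level(E)>=1
  process A: level=1
    A->B: in-degree(B)=1, level(B)>=2
    A->D: in-degree(D)=0, level(D)=2, enqueue
  process D: level=2
    D->B: in-degree(B)=0, level(B)=3, enqueue
  process B: level=3
    B->E: in-degree(E)=0, level(E)=4, enqueue
  process E: level=4
All levels: A:1, B:3, C:0, D:2, E:4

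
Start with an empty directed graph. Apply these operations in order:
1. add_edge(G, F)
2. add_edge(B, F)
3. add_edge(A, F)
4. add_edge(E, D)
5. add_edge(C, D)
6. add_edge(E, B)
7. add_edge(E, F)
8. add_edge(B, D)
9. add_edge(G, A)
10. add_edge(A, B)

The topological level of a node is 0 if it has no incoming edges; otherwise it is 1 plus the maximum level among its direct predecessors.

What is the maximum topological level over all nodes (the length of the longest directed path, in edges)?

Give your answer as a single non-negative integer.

Answer: 3

Derivation:
Op 1: add_edge(G, F). Edges now: 1
Op 2: add_edge(B, F). Edges now: 2
Op 3: add_edge(A, F). Edges now: 3
Op 4: add_edge(E, D). Edges now: 4
Op 5: add_edge(C, D). Edges now: 5
Op 6: add_edge(E, B). Edges now: 6
Op 7: add_edge(E, F). Edges now: 7
Op 8: add_edge(B, D). Edges now: 8
Op 9: add_edge(G, A). Edges now: 9
Op 10: add_edge(A, B). Edges now: 10
Compute levels (Kahn BFS):
  sources (in-degree 0): C, E, G
  process C: level=0
    C->D: in-degree(D)=2, level(D)>=1
  process E: level=0
    E->B: in-degree(B)=1, level(B)>=1
    E->D: in-degree(D)=1, level(D)>=1
    E->F: in-degree(F)=3, level(F)>=1
  process G: level=0
    G->A: in-degree(A)=0, level(A)=1, enqueue
    G->F: in-degree(F)=2, level(F)>=1
  process A: level=1
    A->B: in-degree(B)=0, level(B)=2, enqueue
    A->F: in-degree(F)=1, level(F)>=2
  process B: level=2
    B->D: in-degree(D)=0, level(D)=3, enqueue
    B->F: in-degree(F)=0, level(F)=3, enqueue
  process D: level=3
  process F: level=3
All levels: A:1, B:2, C:0, D:3, E:0, F:3, G:0
max level = 3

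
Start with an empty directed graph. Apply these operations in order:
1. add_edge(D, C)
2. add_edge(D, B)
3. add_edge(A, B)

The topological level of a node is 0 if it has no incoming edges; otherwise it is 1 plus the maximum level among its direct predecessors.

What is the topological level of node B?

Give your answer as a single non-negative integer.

Answer: 1

Derivation:
Op 1: add_edge(D, C). Edges now: 1
Op 2: add_edge(D, B). Edges now: 2
Op 3: add_edge(A, B). Edges now: 3
Compute levels (Kahn BFS):
  sources (in-degree 0): A, D
  process A: level=0
    A->B: in-degree(B)=1, level(B)>=1
  process D: level=0
    D->B: in-degree(B)=0, level(B)=1, enqueue
    D->C: in-degree(C)=0, level(C)=1, enqueue
  process B: level=1
  process C: level=1
All levels: A:0, B:1, C:1, D:0
level(B) = 1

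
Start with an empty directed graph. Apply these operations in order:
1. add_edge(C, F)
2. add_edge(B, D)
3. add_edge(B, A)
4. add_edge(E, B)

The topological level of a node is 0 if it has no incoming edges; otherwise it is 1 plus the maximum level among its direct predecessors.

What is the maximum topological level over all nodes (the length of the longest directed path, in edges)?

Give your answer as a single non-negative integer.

Answer: 2

Derivation:
Op 1: add_edge(C, F). Edges now: 1
Op 2: add_edge(B, D). Edges now: 2
Op 3: add_edge(B, A). Edges now: 3
Op 4: add_edge(E, B). Edges now: 4
Compute levels (Kahn BFS):
  sources (in-degree 0): C, E
  process C: level=0
    C->F: in-degree(F)=0, level(F)=1, enqueue
  process E: level=0
    E->B: in-degree(B)=0, level(B)=1, enqueue
  process F: level=1
  process B: level=1
    B->A: in-degree(A)=0, level(A)=2, enqueue
    B->D: in-degree(D)=0, level(D)=2, enqueue
  process A: level=2
  process D: level=2
All levels: A:2, B:1, C:0, D:2, E:0, F:1
max level = 2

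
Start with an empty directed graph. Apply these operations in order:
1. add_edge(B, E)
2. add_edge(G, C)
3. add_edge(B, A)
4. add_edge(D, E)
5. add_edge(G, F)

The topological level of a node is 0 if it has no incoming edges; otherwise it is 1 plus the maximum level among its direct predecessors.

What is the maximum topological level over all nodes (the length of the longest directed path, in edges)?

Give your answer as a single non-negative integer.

Op 1: add_edge(B, E). Edges now: 1
Op 2: add_edge(G, C). Edges now: 2
Op 3: add_edge(B, A). Edges now: 3
Op 4: add_edge(D, E). Edges now: 4
Op 5: add_edge(G, F). Edges now: 5
Compute levels (Kahn BFS):
  sources (in-degree 0): B, D, G
  process B: level=0
    B->A: in-degree(A)=0, level(A)=1, enqueue
    B->E: in-degree(E)=1, level(E)>=1
  process D: level=0
    D->E: in-degree(E)=0, level(E)=1, enqueue
  process G: level=0
    G->C: in-degree(C)=0, level(C)=1, enqueue
    G->F: in-degree(F)=0, level(F)=1, enqueue
  process A: level=1
  process E: level=1
  process C: level=1
  process F: level=1
All levels: A:1, B:0, C:1, D:0, E:1, F:1, G:0
max level = 1

Answer: 1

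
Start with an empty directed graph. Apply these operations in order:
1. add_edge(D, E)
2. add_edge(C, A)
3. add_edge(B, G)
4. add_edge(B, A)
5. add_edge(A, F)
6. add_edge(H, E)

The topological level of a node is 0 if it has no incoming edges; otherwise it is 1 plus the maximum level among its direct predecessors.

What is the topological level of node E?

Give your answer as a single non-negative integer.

Op 1: add_edge(D, E). Edges now: 1
Op 2: add_edge(C, A). Edges now: 2
Op 3: add_edge(B, G). Edges now: 3
Op 4: add_edge(B, A). Edges now: 4
Op 5: add_edge(A, F). Edges now: 5
Op 6: add_edge(H, E). Edges now: 6
Compute levels (Kahn BFS):
  sources (in-degree 0): B, C, D, H
  process B: level=0
    B->A: in-degree(A)=1, level(A)>=1
    B->G: in-degree(G)=0, level(G)=1, enqueue
  process C: level=0
    C->A: in-degree(A)=0, level(A)=1, enqueue
  process D: level=0
    D->E: in-degree(E)=1, level(E)>=1
  process H: level=0
    H->E: in-degree(E)=0, level(E)=1, enqueue
  process G: level=1
  process A: level=1
    A->F: in-degree(F)=0, level(F)=2, enqueue
  process E: level=1
  process F: level=2
All levels: A:1, B:0, C:0, D:0, E:1, F:2, G:1, H:0
level(E) = 1

Answer: 1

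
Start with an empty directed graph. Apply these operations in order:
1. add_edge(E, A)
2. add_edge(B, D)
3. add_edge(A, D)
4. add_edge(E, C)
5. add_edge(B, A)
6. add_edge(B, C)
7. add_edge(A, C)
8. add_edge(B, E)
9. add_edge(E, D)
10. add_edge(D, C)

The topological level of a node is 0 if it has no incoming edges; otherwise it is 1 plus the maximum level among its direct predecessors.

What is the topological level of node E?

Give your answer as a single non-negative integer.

Answer: 1

Derivation:
Op 1: add_edge(E, A). Edges now: 1
Op 2: add_edge(B, D). Edges now: 2
Op 3: add_edge(A, D). Edges now: 3
Op 4: add_edge(E, C). Edges now: 4
Op 5: add_edge(B, A). Edges now: 5
Op 6: add_edge(B, C). Edges now: 6
Op 7: add_edge(A, C). Edges now: 7
Op 8: add_edge(B, E). Edges now: 8
Op 9: add_edge(E, D). Edges now: 9
Op 10: add_edge(D, C). Edges now: 10
Compute levels (Kahn BFS):
  sources (in-degree 0): B
  process B: level=0
    B->A: in-degree(A)=1, level(A)>=1
    B->C: in-degree(C)=3, level(C)>=1
    B->D: in-degree(D)=2, level(D)>=1
    B->E: in-degree(E)=0, level(E)=1, enqueue
  process E: level=1
    E->A: in-degree(A)=0, level(A)=2, enqueue
    E->C: in-degree(C)=2, level(C)>=2
    E->D: in-degree(D)=1, level(D)>=2
  process A: level=2
    A->C: in-degree(C)=1, level(C)>=3
    A->D: in-degree(D)=0, level(D)=3, enqueue
  process D: level=3
    D->C: in-degree(C)=0, level(C)=4, enqueue
  process C: level=4
All levels: A:2, B:0, C:4, D:3, E:1
level(E) = 1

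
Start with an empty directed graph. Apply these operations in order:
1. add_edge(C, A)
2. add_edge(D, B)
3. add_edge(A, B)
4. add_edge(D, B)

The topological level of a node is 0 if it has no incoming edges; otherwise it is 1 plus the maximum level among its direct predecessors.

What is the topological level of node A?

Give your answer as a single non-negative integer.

Answer: 1

Derivation:
Op 1: add_edge(C, A). Edges now: 1
Op 2: add_edge(D, B). Edges now: 2
Op 3: add_edge(A, B). Edges now: 3
Op 4: add_edge(D, B) (duplicate, no change). Edges now: 3
Compute levels (Kahn BFS):
  sources (in-degree 0): C, D
  process C: level=0
    C->A: in-degree(A)=0, level(A)=1, enqueue
  process D: level=0
    D->B: in-degree(B)=1, level(B)>=1
  process A: level=1
    A->B: in-degree(B)=0, level(B)=2, enqueue
  process B: level=2
All levels: A:1, B:2, C:0, D:0
level(A) = 1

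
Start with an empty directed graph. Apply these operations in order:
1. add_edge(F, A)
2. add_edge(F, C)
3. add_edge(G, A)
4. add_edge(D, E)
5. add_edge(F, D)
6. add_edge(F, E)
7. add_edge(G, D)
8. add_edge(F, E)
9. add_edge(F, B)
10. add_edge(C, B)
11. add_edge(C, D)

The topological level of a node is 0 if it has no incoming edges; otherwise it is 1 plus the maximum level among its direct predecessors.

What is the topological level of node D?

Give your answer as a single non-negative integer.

Answer: 2

Derivation:
Op 1: add_edge(F, A). Edges now: 1
Op 2: add_edge(F, C). Edges now: 2
Op 3: add_edge(G, A). Edges now: 3
Op 4: add_edge(D, E). Edges now: 4
Op 5: add_edge(F, D). Edges now: 5
Op 6: add_edge(F, E). Edges now: 6
Op 7: add_edge(G, D). Edges now: 7
Op 8: add_edge(F, E) (duplicate, no change). Edges now: 7
Op 9: add_edge(F, B). Edges now: 8
Op 10: add_edge(C, B). Edges now: 9
Op 11: add_edge(C, D). Edges now: 10
Compute levels (Kahn BFS):
  sources (in-degree 0): F, G
  process F: level=0
    F->A: in-degree(A)=1, level(A)>=1
    F->B: in-degree(B)=1, level(B)>=1
    F->C: in-degree(C)=0, level(C)=1, enqueue
    F->D: in-degree(D)=2, level(D)>=1
    F->E: in-degree(E)=1, level(E)>=1
  process G: level=0
    G->A: in-degree(A)=0, level(A)=1, enqueue
    G->D: in-degree(D)=1, level(D)>=1
  process C: level=1
    C->B: in-degree(B)=0, level(B)=2, enqueue
    C->D: in-degree(D)=0, level(D)=2, enqueue
  process A: level=1
  process B: level=2
  process D: level=2
    D->E: in-degree(E)=0, level(E)=3, enqueue
  process E: level=3
All levels: A:1, B:2, C:1, D:2, E:3, F:0, G:0
level(D) = 2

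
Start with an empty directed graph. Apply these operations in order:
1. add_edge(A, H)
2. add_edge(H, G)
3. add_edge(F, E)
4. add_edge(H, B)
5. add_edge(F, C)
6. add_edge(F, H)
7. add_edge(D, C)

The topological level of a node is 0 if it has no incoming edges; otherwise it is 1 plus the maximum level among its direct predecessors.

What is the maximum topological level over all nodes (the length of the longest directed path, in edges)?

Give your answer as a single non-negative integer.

Answer: 2

Derivation:
Op 1: add_edge(A, H). Edges now: 1
Op 2: add_edge(H, G). Edges now: 2
Op 3: add_edge(F, E). Edges now: 3
Op 4: add_edge(H, B). Edges now: 4
Op 5: add_edge(F, C). Edges now: 5
Op 6: add_edge(F, H). Edges now: 6
Op 7: add_edge(D, C). Edges now: 7
Compute levels (Kahn BFS):
  sources (in-degree 0): A, D, F
  process A: level=0
    A->H: in-degree(H)=1, level(H)>=1
  process D: level=0
    D->C: in-degree(C)=1, level(C)>=1
  process F: level=0
    F->C: in-degree(C)=0, level(C)=1, enqueue
    F->E: in-degree(E)=0, level(E)=1, enqueue
    F->H: in-degree(H)=0, level(H)=1, enqueue
  process C: level=1
  process E: level=1
  process H: level=1
    H->B: in-degree(B)=0, level(B)=2, enqueue
    H->G: in-degree(G)=0, level(G)=2, enqueue
  process B: level=2
  process G: level=2
All levels: A:0, B:2, C:1, D:0, E:1, F:0, G:2, H:1
max level = 2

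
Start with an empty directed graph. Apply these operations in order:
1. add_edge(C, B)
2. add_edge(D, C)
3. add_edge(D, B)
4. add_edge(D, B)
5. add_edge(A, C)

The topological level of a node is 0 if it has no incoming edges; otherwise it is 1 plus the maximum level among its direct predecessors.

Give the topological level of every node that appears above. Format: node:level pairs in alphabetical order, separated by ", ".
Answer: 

Answer: A:0, B:2, C:1, D:0

Derivation:
Op 1: add_edge(C, B). Edges now: 1
Op 2: add_edge(D, C). Edges now: 2
Op 3: add_edge(D, B). Edges now: 3
Op 4: add_edge(D, B) (duplicate, no change). Edges now: 3
Op 5: add_edge(A, C). Edges now: 4
Compute levels (Kahn BFS):
  sources (in-degree 0): A, D
  process A: level=0
    A->C: in-degree(C)=1, level(C)>=1
  process D: level=0
    D->B: in-degree(B)=1, level(B)>=1
    D->C: in-degree(C)=0, level(C)=1, enqueue
  process C: level=1
    C->B: in-degree(B)=0, level(B)=2, enqueue
  process B: level=2
All levels: A:0, B:2, C:1, D:0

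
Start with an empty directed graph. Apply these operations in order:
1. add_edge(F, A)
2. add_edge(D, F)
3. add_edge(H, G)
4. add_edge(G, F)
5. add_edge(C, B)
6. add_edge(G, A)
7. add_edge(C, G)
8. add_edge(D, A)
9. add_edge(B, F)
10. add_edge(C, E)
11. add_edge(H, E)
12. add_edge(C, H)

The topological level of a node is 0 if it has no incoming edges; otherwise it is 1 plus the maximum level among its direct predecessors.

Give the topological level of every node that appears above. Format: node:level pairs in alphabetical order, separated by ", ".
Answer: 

Op 1: add_edge(F, A). Edges now: 1
Op 2: add_edge(D, F). Edges now: 2
Op 3: add_edge(H, G). Edges now: 3
Op 4: add_edge(G, F). Edges now: 4
Op 5: add_edge(C, B). Edges now: 5
Op 6: add_edge(G, A). Edges now: 6
Op 7: add_edge(C, G). Edges now: 7
Op 8: add_edge(D, A). Edges now: 8
Op 9: add_edge(B, F). Edges now: 9
Op 10: add_edge(C, E). Edges now: 10
Op 11: add_edge(H, E). Edges now: 11
Op 12: add_edge(C, H). Edges now: 12
Compute levels (Kahn BFS):
  sources (in-degree 0): C, D
  process C: level=0
    C->B: in-degree(B)=0, level(B)=1, enqueue
    C->E: in-degree(E)=1, level(E)>=1
    C->G: in-degree(G)=1, level(G)>=1
    C->H: in-degree(H)=0, level(H)=1, enqueue
  process D: level=0
    D->A: in-degree(A)=2, level(A)>=1
    D->F: in-degree(F)=2, level(F)>=1
  process B: level=1
    B->F: in-degree(F)=1, level(F)>=2
  process H: level=1
    H->E: in-degree(E)=0, level(E)=2, enqueue
    H->G: in-degree(G)=0, level(G)=2, enqueue
  process E: level=2
  process G: level=2
    G->A: in-degree(A)=1, level(A)>=3
    G->F: in-degree(F)=0, level(F)=3, enqueue
  process F: level=3
    F->A: in-degree(A)=0, level(A)=4, enqueue
  process A: level=4
All levels: A:4, B:1, C:0, D:0, E:2, F:3, G:2, H:1

Answer: A:4, B:1, C:0, D:0, E:2, F:3, G:2, H:1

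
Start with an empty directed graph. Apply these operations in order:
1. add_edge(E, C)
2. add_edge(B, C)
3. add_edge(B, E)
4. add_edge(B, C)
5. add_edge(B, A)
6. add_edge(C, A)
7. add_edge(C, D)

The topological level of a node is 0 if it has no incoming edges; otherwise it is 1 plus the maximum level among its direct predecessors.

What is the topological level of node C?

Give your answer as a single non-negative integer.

Answer: 2

Derivation:
Op 1: add_edge(E, C). Edges now: 1
Op 2: add_edge(B, C). Edges now: 2
Op 3: add_edge(B, E). Edges now: 3
Op 4: add_edge(B, C) (duplicate, no change). Edges now: 3
Op 5: add_edge(B, A). Edges now: 4
Op 6: add_edge(C, A). Edges now: 5
Op 7: add_edge(C, D). Edges now: 6
Compute levels (Kahn BFS):
  sources (in-degree 0): B
  process B: level=0
    B->A: in-degree(A)=1, level(A)>=1
    B->C: in-degree(C)=1, level(C)>=1
    B->E: in-degree(E)=0, level(E)=1, enqueue
  process E: level=1
    E->C: in-degree(C)=0, level(C)=2, enqueue
  process C: level=2
    C->A: in-degree(A)=0, level(A)=3, enqueue
    C->D: in-degree(D)=0, level(D)=3, enqueue
  process A: level=3
  process D: level=3
All levels: A:3, B:0, C:2, D:3, E:1
level(C) = 2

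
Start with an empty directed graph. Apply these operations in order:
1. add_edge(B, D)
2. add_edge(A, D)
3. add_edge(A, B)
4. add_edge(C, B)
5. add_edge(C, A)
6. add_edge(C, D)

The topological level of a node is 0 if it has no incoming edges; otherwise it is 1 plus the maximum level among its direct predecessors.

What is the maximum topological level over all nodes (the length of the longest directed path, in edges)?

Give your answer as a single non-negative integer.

Answer: 3

Derivation:
Op 1: add_edge(B, D). Edges now: 1
Op 2: add_edge(A, D). Edges now: 2
Op 3: add_edge(A, B). Edges now: 3
Op 4: add_edge(C, B). Edges now: 4
Op 5: add_edge(C, A). Edges now: 5
Op 6: add_edge(C, D). Edges now: 6
Compute levels (Kahn BFS):
  sources (in-degree 0): C
  process C: level=0
    C->A: in-degree(A)=0, level(A)=1, enqueue
    C->B: in-degree(B)=1, level(B)>=1
    C->D: in-degree(D)=2, level(D)>=1
  process A: level=1
    A->B: in-degree(B)=0, level(B)=2, enqueue
    A->D: in-degree(D)=1, level(D)>=2
  process B: level=2
    B->D: in-degree(D)=0, level(D)=3, enqueue
  process D: level=3
All levels: A:1, B:2, C:0, D:3
max level = 3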